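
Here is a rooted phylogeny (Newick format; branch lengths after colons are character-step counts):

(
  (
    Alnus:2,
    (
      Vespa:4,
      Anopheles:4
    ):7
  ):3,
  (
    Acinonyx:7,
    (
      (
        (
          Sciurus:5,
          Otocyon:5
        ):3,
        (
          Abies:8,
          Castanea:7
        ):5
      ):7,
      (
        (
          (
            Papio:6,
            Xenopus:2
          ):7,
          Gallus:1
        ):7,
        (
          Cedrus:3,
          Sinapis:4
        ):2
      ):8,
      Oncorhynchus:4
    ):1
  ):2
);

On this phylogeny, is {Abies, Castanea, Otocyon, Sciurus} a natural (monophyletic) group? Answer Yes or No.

Yes

The most recent common ancestor of these taxa subtends ((Sciurus,Otocyon),(Abies,Castanea)).
That clade has exactly 4 tips — every listed taxon and nothing else — so the group is monophyletic.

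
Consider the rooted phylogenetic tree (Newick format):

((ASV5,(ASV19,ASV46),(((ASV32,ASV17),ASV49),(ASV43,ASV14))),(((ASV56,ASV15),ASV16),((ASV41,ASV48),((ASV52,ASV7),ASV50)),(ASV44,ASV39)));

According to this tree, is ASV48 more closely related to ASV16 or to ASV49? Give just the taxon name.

ASV16

The MRCA of ASV48 and ASV16 subtends (((ASV56,ASV15),ASV16),((ASV41,ASV48),((ASV52,ASV7),ASV50)),(ASV44,ASV39)) (10 taxa).
The MRCA of ASV48 and ASV49 is the root, subtending the entire tree (18 taxa).
The first is nested inside the second, so ASV48 shares a more recent common ancestor with ASV16.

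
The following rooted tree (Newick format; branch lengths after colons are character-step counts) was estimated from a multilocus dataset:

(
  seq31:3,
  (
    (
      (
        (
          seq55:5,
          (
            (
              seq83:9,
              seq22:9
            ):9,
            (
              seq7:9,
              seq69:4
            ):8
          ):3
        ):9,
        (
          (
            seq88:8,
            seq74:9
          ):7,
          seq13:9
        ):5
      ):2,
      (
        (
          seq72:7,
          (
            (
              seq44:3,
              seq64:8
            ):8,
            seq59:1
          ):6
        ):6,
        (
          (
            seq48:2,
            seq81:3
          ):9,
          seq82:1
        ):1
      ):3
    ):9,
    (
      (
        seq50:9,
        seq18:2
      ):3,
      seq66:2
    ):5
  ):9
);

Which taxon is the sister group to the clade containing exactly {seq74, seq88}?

seq13

The clade containing exactly {seq74, seq88} attaches to the tree at the node subtending ((seq88,seq74),seq13).
The other lineage descending from that same node — the sister group — is the single tip seq13.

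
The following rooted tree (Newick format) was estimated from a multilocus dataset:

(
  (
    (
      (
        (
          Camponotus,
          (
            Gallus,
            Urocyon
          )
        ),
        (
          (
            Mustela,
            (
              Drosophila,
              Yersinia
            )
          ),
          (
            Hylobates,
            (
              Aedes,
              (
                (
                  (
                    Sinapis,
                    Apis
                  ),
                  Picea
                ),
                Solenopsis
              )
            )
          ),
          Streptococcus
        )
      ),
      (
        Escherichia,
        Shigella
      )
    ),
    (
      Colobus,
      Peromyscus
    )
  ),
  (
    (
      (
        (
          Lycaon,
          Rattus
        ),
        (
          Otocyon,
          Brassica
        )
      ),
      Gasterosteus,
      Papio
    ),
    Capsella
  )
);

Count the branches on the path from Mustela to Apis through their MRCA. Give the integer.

8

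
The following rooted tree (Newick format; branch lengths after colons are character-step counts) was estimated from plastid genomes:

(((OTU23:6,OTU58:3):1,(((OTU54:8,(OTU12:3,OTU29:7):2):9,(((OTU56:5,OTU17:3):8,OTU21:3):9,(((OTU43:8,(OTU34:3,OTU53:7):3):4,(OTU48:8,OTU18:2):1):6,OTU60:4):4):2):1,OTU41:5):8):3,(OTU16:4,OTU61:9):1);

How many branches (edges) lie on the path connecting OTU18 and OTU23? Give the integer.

9

The MRCA of OTU18 and OTU23 is the node subtending ((OTU23,OTU58),(((OTU54,(OTU12,OTU29)),(((OTU56,OTU17),OTU21),(((OTU43,(OTU34,OTU53)),(OTU48,OTU18)),OTU60))),OTU41)).
From OTU18 up to that node: 7 branches. From OTU23 up to the same node: 2 branches. Total: 7 + 2 = 9.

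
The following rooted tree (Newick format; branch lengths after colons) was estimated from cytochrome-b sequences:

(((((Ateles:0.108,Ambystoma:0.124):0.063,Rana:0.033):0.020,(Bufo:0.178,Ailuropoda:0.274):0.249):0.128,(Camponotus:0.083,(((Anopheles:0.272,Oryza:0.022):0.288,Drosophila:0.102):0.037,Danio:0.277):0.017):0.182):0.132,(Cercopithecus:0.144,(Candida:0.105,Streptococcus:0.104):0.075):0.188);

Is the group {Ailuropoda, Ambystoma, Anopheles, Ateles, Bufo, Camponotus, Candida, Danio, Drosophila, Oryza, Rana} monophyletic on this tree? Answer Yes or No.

No

The MRCA of the listed taxa is the root, so the smallest clade containing them is the whole tree.
That clade also contains Cercopithecus, Streptococcus, which are not in the proposed group, so the group is not monophyletic.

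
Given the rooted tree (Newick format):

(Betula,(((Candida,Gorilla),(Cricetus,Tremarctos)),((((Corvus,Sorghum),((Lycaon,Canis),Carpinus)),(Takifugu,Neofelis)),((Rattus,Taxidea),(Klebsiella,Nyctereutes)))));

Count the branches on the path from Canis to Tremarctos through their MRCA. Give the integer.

The MRCA of Canis and Tremarctos is the node subtending (((Candida,Gorilla),(Cricetus,Tremarctos)),((((Corvus,Sorghum),((Lycaon,Canis),Carpinus)),(Takifugu,Neofelis)),((Rattus,Taxidea),(Klebsiella,Nyctereutes)))).
From Canis up to that node: 6 branches. From Tremarctos up to the same node: 3 branches. Total: 6 + 3 = 9.

9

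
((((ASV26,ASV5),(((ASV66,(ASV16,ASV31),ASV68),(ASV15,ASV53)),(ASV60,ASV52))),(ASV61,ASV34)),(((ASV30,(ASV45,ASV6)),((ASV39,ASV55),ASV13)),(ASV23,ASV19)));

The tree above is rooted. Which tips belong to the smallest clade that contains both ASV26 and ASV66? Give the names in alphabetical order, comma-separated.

ASV15, ASV16, ASV26, ASV31, ASV5, ASV52, ASV53, ASV60, ASV66, ASV68

Tracing ASV26: it sits inside (ASV26,ASV5).
Tracing ASV66: it sits inside (ASV66,(ASV16,ASV31),ASV68).
The smallest clade enclosing both is ((ASV26,ASV5),(((ASV66,(ASV16,ASV31),ASV68),(ASV15,ASV53)),(ASV60,ASV52))); the answer is its 10 terminal taxa in alphabetical order.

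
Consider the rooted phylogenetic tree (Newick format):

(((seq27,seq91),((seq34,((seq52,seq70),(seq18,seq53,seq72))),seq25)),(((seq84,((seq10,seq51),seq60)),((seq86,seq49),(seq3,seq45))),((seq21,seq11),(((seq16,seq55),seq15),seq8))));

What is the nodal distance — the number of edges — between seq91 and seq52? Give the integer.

The MRCA of seq91 and seq52 is the node subtending ((seq27,seq91),((seq34,((seq52,seq70),(seq18,seq53,seq72))),seq25)).
From seq91 up to that node: 2 branches. From seq52 up to the same node: 5 branches. Total: 2 + 5 = 7.

7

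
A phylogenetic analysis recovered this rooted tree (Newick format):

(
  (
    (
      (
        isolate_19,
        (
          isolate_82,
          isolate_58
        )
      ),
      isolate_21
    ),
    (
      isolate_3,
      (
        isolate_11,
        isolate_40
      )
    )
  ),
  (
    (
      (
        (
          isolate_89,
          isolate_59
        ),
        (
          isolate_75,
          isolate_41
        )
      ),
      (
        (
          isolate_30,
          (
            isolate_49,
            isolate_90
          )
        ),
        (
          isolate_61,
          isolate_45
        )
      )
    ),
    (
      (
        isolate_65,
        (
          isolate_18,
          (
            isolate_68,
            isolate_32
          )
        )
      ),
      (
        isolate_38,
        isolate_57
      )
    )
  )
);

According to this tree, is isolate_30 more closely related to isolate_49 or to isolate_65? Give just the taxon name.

isolate_49

The MRCA of isolate_30 and isolate_49 subtends (isolate_30,(isolate_49,isolate_90)) (3 taxa).
The MRCA of isolate_30 and isolate_65 subtends ((((isolate_89,isolate_59),(isolate_75,isolate_41)),((isolate_30,(isolate_49,isolate_90)),(isolate_61,isolate_45))),((isolate_65,(isolate_18,(isolate_68,isolate_32))),(isolate_38,isolate_57))) (15 taxa).
The first is nested inside the second, so isolate_30 shares a more recent common ancestor with isolate_49.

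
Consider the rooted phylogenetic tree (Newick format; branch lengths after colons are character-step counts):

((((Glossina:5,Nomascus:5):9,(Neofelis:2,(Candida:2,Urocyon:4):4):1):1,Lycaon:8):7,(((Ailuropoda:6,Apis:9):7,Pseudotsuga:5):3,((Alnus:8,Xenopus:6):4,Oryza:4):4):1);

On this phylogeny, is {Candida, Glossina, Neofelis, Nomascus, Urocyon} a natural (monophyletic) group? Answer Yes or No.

Yes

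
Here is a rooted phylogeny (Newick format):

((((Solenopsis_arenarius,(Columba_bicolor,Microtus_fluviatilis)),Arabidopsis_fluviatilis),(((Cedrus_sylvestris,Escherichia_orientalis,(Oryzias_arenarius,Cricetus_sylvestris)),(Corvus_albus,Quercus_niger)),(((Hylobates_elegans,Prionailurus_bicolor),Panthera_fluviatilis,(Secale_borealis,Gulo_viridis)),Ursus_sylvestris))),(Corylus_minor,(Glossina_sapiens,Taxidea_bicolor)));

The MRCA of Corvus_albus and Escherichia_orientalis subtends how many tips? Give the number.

6

The MRCA of Corvus_albus and Escherichia_orientalis is the node subtending ((Cedrus_sylvestris,Escherichia_orientalis,(Oryzias_arenarius,Cricetus_sylvestris)),(Corvus_albus,Quercus_niger)).
That clade contains 6 terminal taxa: Cedrus_sylvestris, Corvus_albus, Cricetus_sylvestris, Escherichia_orientalis, Oryzias_arenarius, Quercus_niger.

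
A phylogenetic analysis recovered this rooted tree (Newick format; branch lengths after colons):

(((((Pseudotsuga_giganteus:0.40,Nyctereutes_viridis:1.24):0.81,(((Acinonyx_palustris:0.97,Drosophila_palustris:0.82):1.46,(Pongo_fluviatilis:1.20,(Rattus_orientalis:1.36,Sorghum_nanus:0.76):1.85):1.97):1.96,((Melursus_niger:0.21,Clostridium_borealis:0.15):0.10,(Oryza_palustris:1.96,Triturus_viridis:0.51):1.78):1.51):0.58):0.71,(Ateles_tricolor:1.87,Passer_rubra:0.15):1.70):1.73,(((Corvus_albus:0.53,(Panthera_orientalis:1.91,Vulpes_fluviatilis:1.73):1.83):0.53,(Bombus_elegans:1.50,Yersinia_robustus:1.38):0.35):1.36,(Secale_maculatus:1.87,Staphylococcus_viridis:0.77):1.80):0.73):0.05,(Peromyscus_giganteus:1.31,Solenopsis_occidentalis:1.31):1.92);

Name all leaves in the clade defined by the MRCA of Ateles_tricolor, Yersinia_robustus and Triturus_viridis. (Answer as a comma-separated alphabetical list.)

Acinonyx_palustris, Ateles_tricolor, Bombus_elegans, Clostridium_borealis, Corvus_albus, Drosophila_palustris, Melursus_niger, Nyctereutes_viridis, Oryza_palustris, Panthera_orientalis, Passer_rubra, Pongo_fluviatilis, Pseudotsuga_giganteus, Rattus_orientalis, Secale_maculatus, Sorghum_nanus, Staphylococcus_viridis, Triturus_viridis, Vulpes_fluviatilis, Yersinia_robustus

Tracing Ateles_tricolor: it sits inside (Ateles_tricolor,Passer_rubra).
Tracing Yersinia_robustus: it sits inside (Bombus_elegans,Yersinia_robustus).
Tracing Triturus_viridis: it sits inside (Oryza_palustris,Triturus_viridis).
The smallest clade enclosing all 3 is ((((Pseudotsuga_giganteus,Nyctereutes_viridis),(((Acinonyx_palustris,Drosophila_palustris),(Pongo_fluviatilis,(Rattus_orientalis,Sorghum_nanus))),((Melursus_niger,Clostridium_borealis),(Oryza_palustris,Triturus_viridis)))),(Ateles_tricolor,Passer_rubra)),(((Corvus_albus,(Panthera_orientalis,Vulpes_fluviatilis)),(Bombus_elegans,Yersinia_robustus)),(Secale_maculatus,Staphylococcus_viridis))); the answer is its 20 terminal taxa in alphabetical order.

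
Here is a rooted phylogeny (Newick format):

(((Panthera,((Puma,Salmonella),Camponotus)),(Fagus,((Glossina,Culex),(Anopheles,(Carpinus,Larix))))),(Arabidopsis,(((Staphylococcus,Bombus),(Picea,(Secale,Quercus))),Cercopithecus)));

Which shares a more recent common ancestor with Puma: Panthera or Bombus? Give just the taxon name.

Panthera

The MRCA of Puma and Panthera subtends (Panthera,((Puma,Salmonella),Camponotus)) (4 taxa).
The MRCA of Puma and Bombus is the root, subtending the entire tree (17 taxa).
The first is nested inside the second, so Puma shares a more recent common ancestor with Panthera.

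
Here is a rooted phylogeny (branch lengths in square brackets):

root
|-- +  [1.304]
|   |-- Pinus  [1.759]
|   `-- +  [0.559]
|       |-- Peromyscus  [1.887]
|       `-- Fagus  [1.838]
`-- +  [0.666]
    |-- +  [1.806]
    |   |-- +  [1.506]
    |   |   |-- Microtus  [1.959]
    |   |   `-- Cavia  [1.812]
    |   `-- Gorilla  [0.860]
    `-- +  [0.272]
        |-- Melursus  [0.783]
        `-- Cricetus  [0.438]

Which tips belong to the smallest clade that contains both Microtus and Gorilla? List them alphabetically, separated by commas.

Cavia, Gorilla, Microtus

Tracing Microtus: it sits inside (Microtus,Cavia).
Tracing Gorilla: it sits inside ((Microtus,Cavia),Gorilla).
The smallest clade enclosing both is ((Microtus,Cavia),Gorilla); the answer is its 3 terminal taxa in alphabetical order.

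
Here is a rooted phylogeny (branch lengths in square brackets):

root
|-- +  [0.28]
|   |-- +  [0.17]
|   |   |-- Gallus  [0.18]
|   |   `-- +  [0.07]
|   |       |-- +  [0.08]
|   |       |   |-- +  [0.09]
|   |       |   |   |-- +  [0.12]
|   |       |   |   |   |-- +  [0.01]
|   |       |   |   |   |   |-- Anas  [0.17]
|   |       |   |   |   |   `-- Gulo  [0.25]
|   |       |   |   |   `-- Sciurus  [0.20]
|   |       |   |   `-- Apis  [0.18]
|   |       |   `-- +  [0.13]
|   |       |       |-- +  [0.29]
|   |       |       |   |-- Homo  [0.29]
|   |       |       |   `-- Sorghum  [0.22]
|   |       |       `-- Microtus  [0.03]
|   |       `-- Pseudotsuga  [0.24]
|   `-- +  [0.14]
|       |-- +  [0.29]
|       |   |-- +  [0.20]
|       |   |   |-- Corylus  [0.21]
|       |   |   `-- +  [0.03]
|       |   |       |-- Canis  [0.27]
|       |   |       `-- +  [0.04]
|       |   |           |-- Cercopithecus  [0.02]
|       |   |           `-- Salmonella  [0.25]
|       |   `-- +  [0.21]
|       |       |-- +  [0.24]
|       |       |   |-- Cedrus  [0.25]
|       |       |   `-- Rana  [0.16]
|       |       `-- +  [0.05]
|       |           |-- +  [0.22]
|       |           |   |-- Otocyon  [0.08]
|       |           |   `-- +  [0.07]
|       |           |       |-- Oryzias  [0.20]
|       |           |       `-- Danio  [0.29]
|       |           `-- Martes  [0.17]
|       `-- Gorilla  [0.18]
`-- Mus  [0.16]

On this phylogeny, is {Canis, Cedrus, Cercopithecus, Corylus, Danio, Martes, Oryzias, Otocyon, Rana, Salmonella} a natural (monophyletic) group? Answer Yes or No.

The most recent common ancestor of these taxa subtends ((Corylus,(Canis,(Cercopithecus,Salmonella))),((Cedrus,Rana),((Otocyon,(Oryzias,Danio)),Martes))).
That clade has exactly 10 tips — every listed taxon and nothing else — so the group is monophyletic.

Yes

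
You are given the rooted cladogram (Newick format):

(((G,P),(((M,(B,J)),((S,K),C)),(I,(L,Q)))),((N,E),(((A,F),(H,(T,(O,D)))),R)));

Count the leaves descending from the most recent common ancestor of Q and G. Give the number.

The MRCA of Q and G is the node subtending ((G,P),(((M,(B,J)),((S,K),C)),(I,(L,Q)))).
That clade contains 11 terminal taxa: B, C, G, I, J, K, L, M, P, Q, S.

11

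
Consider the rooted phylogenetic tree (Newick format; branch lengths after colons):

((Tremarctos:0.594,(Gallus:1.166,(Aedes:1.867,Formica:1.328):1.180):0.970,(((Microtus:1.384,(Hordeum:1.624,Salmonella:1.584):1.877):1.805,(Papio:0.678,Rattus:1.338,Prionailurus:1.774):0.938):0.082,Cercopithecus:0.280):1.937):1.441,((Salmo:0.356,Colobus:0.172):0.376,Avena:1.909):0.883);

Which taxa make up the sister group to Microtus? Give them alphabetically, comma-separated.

Microtus attaches to the tree at the node subtending (Microtus,(Hordeum,Salmonella)).
The other lineage descending from that same node — the sister group — is (Hordeum,Salmonella); its 2 tips in alphabetical order are the answer.

Hordeum, Salmonella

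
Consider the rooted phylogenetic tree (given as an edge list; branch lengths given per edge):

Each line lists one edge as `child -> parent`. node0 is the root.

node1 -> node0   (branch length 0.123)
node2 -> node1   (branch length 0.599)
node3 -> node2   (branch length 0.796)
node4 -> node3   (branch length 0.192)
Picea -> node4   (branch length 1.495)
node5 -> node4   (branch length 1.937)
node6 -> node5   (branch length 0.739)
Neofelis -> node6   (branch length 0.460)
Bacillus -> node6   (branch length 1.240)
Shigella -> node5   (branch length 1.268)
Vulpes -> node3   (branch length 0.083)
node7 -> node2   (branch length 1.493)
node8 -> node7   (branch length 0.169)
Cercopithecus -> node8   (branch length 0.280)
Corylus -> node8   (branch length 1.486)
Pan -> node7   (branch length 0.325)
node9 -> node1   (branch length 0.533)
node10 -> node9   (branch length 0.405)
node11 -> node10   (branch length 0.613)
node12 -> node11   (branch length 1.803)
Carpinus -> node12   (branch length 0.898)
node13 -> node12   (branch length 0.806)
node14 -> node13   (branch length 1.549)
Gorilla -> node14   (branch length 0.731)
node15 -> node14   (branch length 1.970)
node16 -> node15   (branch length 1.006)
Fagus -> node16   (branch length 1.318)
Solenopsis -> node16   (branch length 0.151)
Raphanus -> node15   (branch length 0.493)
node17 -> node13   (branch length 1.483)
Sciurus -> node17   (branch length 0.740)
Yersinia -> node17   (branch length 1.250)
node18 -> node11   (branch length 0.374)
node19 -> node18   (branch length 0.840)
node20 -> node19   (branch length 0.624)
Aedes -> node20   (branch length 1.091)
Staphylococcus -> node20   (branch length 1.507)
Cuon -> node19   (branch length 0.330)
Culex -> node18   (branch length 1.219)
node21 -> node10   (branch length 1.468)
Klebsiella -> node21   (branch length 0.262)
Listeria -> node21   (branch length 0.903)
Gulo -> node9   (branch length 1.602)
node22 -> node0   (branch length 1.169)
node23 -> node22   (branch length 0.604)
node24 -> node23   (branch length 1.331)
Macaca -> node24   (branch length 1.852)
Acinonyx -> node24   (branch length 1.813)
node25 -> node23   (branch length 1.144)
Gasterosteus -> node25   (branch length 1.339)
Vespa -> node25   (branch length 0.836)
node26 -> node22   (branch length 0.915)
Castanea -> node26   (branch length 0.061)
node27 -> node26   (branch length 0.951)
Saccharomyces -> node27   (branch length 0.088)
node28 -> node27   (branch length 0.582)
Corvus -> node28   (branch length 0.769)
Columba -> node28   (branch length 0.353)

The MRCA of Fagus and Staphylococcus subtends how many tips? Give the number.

11

The MRCA of Fagus and Staphylococcus is the node subtending ((Carpinus,((Gorilla,((Fagus,Solenopsis),Raphanus)),(Sciurus,Yersinia))),(((Aedes,Staphylococcus),Cuon),Culex)).
That clade contains 11 terminal taxa: Aedes, Carpinus, Culex, Cuon, Fagus, Gorilla, Raphanus, Sciurus, Solenopsis, Staphylococcus, Yersinia.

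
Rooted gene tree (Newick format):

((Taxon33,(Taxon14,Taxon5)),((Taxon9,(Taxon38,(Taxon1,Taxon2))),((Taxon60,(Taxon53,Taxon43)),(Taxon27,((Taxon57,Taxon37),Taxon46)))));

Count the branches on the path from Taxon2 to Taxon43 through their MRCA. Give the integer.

The MRCA of Taxon2 and Taxon43 is the node subtending ((Taxon9,(Taxon38,(Taxon1,Taxon2))),((Taxon60,(Taxon53,Taxon43)),(Taxon27,((Taxon57,Taxon37),Taxon46)))).
From Taxon2 up to that node: 4 branches. From Taxon43 up to the same node: 4 branches. Total: 4 + 4 = 8.

8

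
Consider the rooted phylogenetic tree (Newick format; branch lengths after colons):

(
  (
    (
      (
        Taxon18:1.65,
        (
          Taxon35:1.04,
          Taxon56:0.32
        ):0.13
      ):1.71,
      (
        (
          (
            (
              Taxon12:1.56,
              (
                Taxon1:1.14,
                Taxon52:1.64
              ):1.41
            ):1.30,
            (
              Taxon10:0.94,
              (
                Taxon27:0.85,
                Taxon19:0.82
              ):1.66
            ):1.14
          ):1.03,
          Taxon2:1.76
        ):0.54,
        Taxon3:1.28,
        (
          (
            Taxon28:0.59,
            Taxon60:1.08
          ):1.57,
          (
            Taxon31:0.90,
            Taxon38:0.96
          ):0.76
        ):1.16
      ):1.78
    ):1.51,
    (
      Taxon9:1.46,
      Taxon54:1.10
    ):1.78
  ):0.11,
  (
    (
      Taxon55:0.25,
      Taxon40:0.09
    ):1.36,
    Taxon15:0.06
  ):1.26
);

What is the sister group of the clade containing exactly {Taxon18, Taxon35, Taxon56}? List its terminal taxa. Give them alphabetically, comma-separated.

Taxon1, Taxon10, Taxon12, Taxon19, Taxon2, Taxon27, Taxon28, Taxon3, Taxon31, Taxon38, Taxon52, Taxon60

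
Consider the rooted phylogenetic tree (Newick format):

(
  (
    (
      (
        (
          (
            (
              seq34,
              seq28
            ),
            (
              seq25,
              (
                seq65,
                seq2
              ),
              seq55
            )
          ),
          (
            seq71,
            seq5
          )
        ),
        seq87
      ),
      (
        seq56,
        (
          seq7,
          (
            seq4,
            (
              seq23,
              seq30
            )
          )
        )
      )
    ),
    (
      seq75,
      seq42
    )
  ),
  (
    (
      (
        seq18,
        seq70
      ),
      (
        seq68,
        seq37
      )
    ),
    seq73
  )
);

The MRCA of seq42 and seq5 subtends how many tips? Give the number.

The MRCA of seq42 and seq5 is the node subtending ((((((seq34,seq28),(seq25,(seq65,seq2),seq55)),(seq71,seq5)),seq87),(seq56,(seq7,(seq4,(seq23,seq30))))),(seq75,seq42)).
That clade contains 16 terminal taxa: seq2, seq23, seq25, seq28, seq30, seq34, seq4, seq42, seq5, seq55, seq56, seq65, seq7, seq71, seq75, seq87.

16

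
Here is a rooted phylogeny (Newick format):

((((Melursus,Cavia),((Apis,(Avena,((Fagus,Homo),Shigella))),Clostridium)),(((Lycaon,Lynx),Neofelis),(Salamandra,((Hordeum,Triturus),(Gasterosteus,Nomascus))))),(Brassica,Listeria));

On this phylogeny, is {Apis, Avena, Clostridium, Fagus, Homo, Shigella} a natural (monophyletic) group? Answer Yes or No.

Yes

The most recent common ancestor of these taxa subtends ((Apis,(Avena,((Fagus,Homo),Shigella))),Clostridium).
That clade has exactly 6 tips — every listed taxon and nothing else — so the group is monophyletic.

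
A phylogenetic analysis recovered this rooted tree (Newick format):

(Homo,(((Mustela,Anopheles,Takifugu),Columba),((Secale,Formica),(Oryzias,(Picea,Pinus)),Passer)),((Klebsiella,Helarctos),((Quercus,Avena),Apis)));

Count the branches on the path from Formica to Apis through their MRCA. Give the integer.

The MRCA of Formica and Apis is the root of the tree.
From Formica up to that node: 4 branches. From Apis up to the same node: 3 branches. Total: 4 + 3 = 7.

7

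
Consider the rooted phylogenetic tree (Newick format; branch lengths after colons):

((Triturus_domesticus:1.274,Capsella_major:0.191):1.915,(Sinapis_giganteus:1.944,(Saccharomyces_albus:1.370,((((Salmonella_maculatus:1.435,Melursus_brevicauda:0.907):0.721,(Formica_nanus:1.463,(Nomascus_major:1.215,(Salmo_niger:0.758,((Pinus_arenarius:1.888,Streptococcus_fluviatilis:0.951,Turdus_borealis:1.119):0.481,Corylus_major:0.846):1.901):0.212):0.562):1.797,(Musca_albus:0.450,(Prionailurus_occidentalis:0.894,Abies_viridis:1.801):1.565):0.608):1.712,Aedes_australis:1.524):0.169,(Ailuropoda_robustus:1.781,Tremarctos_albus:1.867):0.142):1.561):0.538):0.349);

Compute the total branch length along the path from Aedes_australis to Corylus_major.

8.554

The path runs Aedes_australis → … → MRCA → … → Corylus_major; the MRCA is the node subtending (((Salmonella_maculatus,Melursus_brevicauda),(Formica_nanus,(Nomascus_major,(Salmo_niger,((Pinus_arenarius,Streptococcus_fluviatilis,Turdus_borealis),Corylus_major)))),(Musca_albus,(Prionailurus_occidentalis,Abies_viridis))),Aedes_australis).
Branch lengths along that path: 1.524 + 1.712 + 1.797 + 0.562 + 0.212 + 1.901 + 0.846 = 8.554.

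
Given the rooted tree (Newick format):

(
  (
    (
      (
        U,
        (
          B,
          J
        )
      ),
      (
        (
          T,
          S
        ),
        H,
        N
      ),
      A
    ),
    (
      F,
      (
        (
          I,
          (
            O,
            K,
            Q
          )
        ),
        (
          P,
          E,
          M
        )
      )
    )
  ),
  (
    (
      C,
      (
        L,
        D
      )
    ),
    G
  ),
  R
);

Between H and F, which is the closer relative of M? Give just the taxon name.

F

The MRCA of M and F subtends (F,((I,(O,K,Q)),(P,E,M))) (8 taxa).
The MRCA of M and H subtends (((U,(B,J)),((T,S),H,N),A),(F,((I,(O,K,Q)),(P,E,M)))) (16 taxa).
The first is nested inside the second, so M shares a more recent common ancestor with F.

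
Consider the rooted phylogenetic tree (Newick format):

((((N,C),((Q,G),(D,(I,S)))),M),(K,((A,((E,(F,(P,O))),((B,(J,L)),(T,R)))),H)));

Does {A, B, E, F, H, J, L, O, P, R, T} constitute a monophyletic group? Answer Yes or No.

The most recent common ancestor of these taxa subtends ((A,((E,(F,(P,O))),((B,(J,L)),(T,R)))),H).
That clade has exactly 11 tips — every listed taxon and nothing else — so the group is monophyletic.

Yes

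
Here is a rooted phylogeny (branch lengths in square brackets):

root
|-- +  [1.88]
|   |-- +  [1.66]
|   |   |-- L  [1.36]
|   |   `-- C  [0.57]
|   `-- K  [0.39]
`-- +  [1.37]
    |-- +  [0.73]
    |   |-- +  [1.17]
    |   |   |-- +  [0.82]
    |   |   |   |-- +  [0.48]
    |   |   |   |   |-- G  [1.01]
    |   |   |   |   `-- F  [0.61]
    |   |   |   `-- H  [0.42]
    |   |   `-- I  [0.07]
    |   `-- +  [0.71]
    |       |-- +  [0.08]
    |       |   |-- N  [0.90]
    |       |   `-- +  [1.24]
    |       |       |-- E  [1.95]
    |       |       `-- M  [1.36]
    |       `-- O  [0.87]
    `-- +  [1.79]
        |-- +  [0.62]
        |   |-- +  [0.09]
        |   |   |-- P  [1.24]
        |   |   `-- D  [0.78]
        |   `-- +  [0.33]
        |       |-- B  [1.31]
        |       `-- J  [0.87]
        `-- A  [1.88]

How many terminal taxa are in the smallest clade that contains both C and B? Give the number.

16

The MRCA of C and B is the root, so the clade is the entire tree.
That clade contains 16 terminal taxa: A, B, C, D, E, F, G, H, I, J, K, L, M, N, O, P.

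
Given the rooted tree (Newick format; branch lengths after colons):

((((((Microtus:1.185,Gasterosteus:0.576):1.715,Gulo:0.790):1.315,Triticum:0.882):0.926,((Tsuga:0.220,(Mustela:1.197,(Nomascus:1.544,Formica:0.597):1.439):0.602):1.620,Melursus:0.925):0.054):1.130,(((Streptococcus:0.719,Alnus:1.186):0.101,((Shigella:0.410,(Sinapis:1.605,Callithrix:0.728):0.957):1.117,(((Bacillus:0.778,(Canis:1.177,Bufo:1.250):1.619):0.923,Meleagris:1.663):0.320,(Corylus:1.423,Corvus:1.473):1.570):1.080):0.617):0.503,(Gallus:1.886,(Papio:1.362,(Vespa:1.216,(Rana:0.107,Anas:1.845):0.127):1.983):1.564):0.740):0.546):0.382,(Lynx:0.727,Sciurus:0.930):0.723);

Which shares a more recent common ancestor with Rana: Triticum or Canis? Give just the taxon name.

Canis

The MRCA of Rana and Canis subtends (((Streptococcus,Alnus),((Shigella,(Sinapis,Callithrix)),(((Bacillus,(Canis,Bufo)),Meleagris),(Corylus,Corvus)))),(Gallus,(Papio,(Vespa,(Rana,Anas))))) (16 taxa).
The MRCA of Rana and Triticum subtends (((((Microtus,Gasterosteus),Gulo),Triticum),((Tsuga,(Mustela,(Nomascus,Formica))),Melursus)),(((Streptococcus,Alnus),((Shigella,(Sinapis,Callithrix)),(((Bacillus,(Canis,Bufo)),Meleagris),(Corylus,Corvus)))),(Gallus,(Papio,(Vespa,(Rana,Anas)))))) (25 taxa).
The first is nested inside the second, so Rana shares a more recent common ancestor with Canis.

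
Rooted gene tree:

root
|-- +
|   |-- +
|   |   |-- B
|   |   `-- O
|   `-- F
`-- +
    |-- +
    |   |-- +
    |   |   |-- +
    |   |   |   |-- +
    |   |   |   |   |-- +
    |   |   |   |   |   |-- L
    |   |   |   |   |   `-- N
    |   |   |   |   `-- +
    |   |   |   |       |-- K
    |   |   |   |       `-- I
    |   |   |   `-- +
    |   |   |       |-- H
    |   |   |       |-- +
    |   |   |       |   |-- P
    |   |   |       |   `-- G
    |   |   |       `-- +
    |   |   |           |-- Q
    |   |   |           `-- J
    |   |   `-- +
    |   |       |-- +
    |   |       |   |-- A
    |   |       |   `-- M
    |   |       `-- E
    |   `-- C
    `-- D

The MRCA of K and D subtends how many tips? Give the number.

The MRCA of K and D is the node subtending ((((((L,N),(K,I)),(H,(P,G),(Q,J))),((A,M),E)),C),D).
That clade contains 14 terminal taxa: A, C, D, E, G, H, I, J, K, L, M, N, P, Q.

14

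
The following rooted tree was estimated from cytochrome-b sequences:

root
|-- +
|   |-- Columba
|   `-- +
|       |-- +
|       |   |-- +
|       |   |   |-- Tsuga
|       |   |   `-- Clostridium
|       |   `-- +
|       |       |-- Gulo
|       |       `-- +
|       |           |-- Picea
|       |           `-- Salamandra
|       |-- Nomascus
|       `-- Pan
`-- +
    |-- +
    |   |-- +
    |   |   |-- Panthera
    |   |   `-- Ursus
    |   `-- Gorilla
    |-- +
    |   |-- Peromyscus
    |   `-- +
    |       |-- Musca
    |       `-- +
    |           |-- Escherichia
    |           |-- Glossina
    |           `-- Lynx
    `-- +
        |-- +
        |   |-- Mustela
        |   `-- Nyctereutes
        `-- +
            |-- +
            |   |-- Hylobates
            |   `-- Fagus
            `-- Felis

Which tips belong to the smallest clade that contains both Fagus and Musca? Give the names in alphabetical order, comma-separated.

Tracing Fagus: it sits inside (Hylobates,Fagus).
Tracing Musca: it sits inside (Musca,(Escherichia,Glossina,Lynx)).
The smallest clade enclosing both is (((Panthera,Ursus),Gorilla),(Peromyscus,(Musca,(Escherichia,Glossina,Lynx))),((Mustela,Nyctereutes),((Hylobates,Fagus),Felis))); the answer is its 13 terminal taxa in alphabetical order.

Escherichia, Fagus, Felis, Glossina, Gorilla, Hylobates, Lynx, Musca, Mustela, Nyctereutes, Panthera, Peromyscus, Ursus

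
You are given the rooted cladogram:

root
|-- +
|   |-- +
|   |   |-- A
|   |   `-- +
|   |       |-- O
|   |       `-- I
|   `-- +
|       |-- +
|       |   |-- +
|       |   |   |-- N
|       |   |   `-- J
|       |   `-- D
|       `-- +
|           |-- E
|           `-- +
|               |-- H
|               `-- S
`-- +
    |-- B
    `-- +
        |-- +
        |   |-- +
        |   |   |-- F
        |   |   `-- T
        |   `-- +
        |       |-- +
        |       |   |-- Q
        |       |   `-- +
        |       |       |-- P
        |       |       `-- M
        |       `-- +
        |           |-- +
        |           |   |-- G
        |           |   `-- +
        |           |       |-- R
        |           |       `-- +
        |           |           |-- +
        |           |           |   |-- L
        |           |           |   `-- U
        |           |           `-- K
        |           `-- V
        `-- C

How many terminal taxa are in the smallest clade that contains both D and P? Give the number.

The MRCA of D and P is the root, so the clade is the entire tree.
That clade contains 22 terminal taxa: A, B, C, D, E, F, G, H, I, J, K, L, M, N, O, P, Q, R, S, T, U, V.

22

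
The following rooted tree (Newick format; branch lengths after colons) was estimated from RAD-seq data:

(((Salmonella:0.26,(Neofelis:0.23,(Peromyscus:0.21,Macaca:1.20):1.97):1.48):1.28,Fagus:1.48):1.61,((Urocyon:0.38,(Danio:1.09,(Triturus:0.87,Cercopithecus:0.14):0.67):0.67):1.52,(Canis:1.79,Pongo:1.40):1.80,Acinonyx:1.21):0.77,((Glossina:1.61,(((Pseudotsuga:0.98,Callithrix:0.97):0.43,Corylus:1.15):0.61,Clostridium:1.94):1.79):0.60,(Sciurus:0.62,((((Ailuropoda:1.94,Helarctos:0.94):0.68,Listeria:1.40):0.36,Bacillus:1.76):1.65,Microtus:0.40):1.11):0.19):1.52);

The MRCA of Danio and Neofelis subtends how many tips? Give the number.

The MRCA of Danio and Neofelis is the root, so the clade is the entire tree.
That clade contains 23 terminal taxa: Acinonyx, Ailuropoda, Bacillus, Callithrix, Canis, Cercopithecus, Clostridium, Corylus, Danio, Fagus, Glossina, Helarctos, Listeria, Macaca, Microtus, Neofelis, Peromyscus, Pongo, Pseudotsuga, Salmonella, Sciurus, Triturus, Urocyon.

23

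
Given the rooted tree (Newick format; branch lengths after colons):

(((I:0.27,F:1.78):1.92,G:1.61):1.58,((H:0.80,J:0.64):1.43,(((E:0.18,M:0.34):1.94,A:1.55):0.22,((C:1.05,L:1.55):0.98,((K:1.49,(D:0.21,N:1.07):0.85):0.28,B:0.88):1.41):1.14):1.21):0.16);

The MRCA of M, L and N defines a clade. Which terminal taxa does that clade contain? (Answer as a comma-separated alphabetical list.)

A, B, C, D, E, K, L, M, N

Tracing M: it sits inside (E,M).
Tracing L: it sits inside (C,L).
Tracing N: it sits inside (D,N).
The smallest clade enclosing all 3 is (((E,M),A),((C,L),((K,(D,N)),B))); the answer is its 9 terminal taxa in alphabetical order.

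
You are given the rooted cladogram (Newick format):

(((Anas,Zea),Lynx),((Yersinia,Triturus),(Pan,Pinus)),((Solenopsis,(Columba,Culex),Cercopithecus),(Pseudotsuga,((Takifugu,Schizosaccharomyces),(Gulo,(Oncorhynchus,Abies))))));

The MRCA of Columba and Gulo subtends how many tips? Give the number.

10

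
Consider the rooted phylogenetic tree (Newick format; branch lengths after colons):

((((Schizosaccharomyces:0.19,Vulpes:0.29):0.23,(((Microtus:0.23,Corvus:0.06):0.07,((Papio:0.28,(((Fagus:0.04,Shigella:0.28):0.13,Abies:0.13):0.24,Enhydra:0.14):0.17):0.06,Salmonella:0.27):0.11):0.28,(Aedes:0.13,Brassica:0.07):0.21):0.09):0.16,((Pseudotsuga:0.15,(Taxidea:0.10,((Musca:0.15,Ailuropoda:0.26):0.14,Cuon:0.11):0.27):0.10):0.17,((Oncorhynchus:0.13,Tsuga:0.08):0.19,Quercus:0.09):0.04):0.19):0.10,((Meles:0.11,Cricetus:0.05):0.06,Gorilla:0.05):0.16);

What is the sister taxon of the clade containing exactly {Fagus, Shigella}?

Abies

The clade containing exactly {Fagus, Shigella} attaches to the tree at the node subtending ((Fagus,Shigella),Abies).
The other lineage descending from that same node — the sister group — is the single tip Abies.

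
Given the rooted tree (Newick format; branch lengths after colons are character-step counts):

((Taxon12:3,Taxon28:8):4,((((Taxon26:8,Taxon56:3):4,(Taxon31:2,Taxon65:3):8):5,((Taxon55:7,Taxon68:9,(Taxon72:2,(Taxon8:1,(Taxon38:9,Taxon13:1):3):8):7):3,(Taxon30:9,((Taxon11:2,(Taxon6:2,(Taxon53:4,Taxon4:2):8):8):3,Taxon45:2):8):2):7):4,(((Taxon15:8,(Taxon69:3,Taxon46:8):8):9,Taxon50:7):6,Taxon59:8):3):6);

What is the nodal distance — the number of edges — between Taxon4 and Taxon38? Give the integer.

The MRCA of Taxon4 and Taxon38 is the node subtending ((Taxon55,Taxon68,(Taxon72,(Taxon8,(Taxon38,Taxon13)))),(Taxon30,((Taxon11,(Taxon6,(Taxon53,Taxon4))),Taxon45))).
From Taxon4 up to that node: 6 branches. From Taxon38 up to the same node: 5 branches. Total: 6 + 5 = 11.

11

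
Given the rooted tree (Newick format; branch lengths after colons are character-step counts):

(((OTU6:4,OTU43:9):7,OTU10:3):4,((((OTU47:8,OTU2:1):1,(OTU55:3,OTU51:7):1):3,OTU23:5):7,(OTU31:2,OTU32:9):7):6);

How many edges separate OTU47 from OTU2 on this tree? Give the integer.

The MRCA of OTU47 and OTU2 is the node subtending (OTU47,OTU2).
From OTU47 up to that node: 1 branch. From OTU2 up to the same node: 1 branch. Total: 1 + 1 = 2.

2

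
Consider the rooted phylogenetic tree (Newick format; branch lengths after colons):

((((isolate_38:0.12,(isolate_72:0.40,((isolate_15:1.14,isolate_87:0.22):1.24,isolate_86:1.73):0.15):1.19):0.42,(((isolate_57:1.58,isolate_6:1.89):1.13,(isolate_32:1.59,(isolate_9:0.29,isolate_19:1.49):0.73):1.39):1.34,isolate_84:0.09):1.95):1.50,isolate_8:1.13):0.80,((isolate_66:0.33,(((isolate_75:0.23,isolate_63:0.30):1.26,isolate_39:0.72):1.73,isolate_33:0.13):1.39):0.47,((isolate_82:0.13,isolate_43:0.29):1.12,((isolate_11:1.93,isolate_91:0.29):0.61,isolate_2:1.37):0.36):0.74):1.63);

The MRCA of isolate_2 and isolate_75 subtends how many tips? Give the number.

The MRCA of isolate_2 and isolate_75 is the node subtending ((isolate_66,(((isolate_75,isolate_63),isolate_39),isolate_33)),((isolate_82,isolate_43),((isolate_11,isolate_91),isolate_2))).
That clade contains 10 terminal taxa: isolate_11, isolate_2, isolate_33, isolate_39, isolate_43, isolate_63, isolate_66, isolate_75, isolate_82, isolate_91.

10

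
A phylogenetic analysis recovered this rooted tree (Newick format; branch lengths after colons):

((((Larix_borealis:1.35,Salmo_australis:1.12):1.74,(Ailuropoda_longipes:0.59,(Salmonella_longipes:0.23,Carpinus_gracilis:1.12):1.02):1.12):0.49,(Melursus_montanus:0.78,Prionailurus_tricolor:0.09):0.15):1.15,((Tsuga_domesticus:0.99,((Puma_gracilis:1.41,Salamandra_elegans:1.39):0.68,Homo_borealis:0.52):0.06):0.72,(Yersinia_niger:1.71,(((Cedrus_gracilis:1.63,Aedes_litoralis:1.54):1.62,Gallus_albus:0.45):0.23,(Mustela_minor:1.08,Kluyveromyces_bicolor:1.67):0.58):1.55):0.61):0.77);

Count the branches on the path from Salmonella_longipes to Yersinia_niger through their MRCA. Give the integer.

The MRCA of Salmonella_longipes and Yersinia_niger is the root of the tree.
From Salmonella_longipes up to that node: 5 branches. From Yersinia_niger up to the same node: 3 branches. Total: 5 + 3 = 8.

8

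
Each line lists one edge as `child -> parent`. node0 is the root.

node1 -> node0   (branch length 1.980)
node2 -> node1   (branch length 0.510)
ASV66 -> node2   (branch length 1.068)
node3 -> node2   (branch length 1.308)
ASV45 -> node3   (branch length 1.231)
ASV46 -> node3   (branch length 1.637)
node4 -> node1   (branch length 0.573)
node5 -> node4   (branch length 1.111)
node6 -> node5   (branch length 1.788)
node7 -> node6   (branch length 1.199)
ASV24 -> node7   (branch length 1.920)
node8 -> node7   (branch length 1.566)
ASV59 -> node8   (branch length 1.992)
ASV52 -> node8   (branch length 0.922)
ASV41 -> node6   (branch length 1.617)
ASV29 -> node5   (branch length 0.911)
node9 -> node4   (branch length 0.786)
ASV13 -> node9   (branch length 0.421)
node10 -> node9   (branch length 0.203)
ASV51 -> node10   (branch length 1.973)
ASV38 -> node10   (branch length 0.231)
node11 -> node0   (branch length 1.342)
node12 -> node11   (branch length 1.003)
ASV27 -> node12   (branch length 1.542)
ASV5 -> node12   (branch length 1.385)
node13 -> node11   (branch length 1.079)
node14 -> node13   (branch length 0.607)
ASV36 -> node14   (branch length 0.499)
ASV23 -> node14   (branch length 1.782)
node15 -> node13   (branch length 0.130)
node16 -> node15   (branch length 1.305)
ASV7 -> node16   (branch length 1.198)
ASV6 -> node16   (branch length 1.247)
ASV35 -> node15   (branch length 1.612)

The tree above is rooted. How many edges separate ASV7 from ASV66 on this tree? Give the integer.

The MRCA of ASV7 and ASV66 is the root of the tree.
From ASV7 up to that node: 5 branches. From ASV66 up to the same node: 3 branches. Total: 5 + 3 = 8.

8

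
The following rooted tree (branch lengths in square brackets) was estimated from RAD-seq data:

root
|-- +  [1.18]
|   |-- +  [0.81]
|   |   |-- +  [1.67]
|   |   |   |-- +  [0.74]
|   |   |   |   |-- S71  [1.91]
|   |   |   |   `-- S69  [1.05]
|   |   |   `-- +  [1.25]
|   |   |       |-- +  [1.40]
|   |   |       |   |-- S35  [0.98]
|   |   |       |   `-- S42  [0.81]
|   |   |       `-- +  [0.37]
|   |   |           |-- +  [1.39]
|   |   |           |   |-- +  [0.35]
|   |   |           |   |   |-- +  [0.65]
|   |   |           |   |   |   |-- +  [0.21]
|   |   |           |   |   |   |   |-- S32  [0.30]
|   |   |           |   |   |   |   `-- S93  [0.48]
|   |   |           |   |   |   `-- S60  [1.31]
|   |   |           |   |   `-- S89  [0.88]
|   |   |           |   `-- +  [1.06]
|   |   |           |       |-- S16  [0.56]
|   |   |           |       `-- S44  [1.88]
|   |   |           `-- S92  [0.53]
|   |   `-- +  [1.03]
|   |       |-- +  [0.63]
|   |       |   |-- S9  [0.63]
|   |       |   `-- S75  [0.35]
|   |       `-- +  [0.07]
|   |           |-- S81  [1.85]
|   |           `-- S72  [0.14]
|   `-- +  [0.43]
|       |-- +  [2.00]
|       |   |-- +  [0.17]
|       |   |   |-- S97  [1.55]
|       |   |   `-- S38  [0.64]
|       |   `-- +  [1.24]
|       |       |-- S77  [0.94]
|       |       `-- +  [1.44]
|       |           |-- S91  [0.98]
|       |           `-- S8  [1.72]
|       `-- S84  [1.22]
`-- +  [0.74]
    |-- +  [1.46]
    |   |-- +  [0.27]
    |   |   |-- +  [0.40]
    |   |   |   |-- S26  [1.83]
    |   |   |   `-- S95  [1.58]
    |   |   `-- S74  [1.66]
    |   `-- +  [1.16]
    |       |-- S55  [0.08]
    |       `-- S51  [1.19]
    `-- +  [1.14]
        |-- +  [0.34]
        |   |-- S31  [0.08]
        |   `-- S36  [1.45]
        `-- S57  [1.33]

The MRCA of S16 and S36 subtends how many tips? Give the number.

The MRCA of S16 and S36 is the root, so the clade is the entire tree.
That clade contains 29 terminal taxa: S16, S26, S31, S32, S35, S36, S38, S42, S44, S51, S55, S57, S60, S69, S71, S72, S74, S75, S77, S8, S81, S84, S89, S9, S91, S92, S93, S95, S97.

29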